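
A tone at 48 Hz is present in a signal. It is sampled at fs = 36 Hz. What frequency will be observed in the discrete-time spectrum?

48 Hz mod fs = 12 Hz.
12 Hz ≤ fs/2 = 18 Hz, appears at 12 Hz.

12 Hz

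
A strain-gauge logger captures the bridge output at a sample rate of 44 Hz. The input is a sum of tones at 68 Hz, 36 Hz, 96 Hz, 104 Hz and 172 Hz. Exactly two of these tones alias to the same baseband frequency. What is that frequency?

8 Hz

fs/2 = 22 Hz.
68 Hz mod fs = 24 Hz.
24 Hz > fs/2 = 22 Hz, folds to fs − 24 Hz = 20 Hz.
36 Hz > fs/2 = 22 Hz, folds to fs − 36 Hz = 8 Hz.
96 Hz mod fs = 8 Hz.
8 Hz ≤ fs/2 = 22 Hz, appears at 8 Hz.
104 Hz mod fs = 16 Hz.
16 Hz ≤ fs/2 = 22 Hz, appears at 16 Hz.
172 Hz mod fs = 40 Hz.
40 Hz > fs/2 = 22 Hz, folds to fs − 40 Hz = 4 Hz.
36 Hz and 96 Hz both map to 8 Hz.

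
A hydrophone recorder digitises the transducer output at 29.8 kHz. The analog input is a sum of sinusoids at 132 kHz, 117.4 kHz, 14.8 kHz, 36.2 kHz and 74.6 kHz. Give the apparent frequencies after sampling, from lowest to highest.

1.8 kHz, 6.4 kHz, 12.8 kHz, 14.8 kHz

fs/2 = 14.9 kHz.
132 kHz mod fs = 12.8 kHz.
12.8 kHz ≤ fs/2 = 14.9 kHz, appears at 12.8 kHz.
117.4 kHz mod fs = 28 kHz.
28 kHz > fs/2 = 14.9 kHz, folds to fs − 28 kHz = 1.8 kHz.
14.8 kHz ≤ fs/2 = 14.9 kHz, passes unchanged.
36.2 kHz mod fs = 6.4 kHz.
6.4 kHz ≤ fs/2 = 14.9 kHz, appears at 6.4 kHz.
74.6 kHz mod fs = 15 kHz.
15 kHz > fs/2 = 14.9 kHz, folds to fs − 15 kHz = 14.8 kHz.
Distinct values: {1.8 kHz, 6.4 kHz, 12.8 kHz, 14.8 kHz}.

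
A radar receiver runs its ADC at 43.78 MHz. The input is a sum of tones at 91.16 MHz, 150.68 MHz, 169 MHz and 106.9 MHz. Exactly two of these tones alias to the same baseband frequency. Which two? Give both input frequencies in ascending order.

fs/2 = 21.89 MHz.
91.16 MHz mod fs = 3.6 MHz.
3.6 MHz ≤ fs/2 = 21.89 MHz, appears at 3.6 MHz.
150.68 MHz mod fs = 19.34 MHz.
19.34 MHz ≤ fs/2 = 21.89 MHz, appears at 19.34 MHz.
169 MHz mod fs = 37.66 MHz.
37.66 MHz > fs/2 = 21.89 MHz, folds to fs − 37.66 MHz = 6.12 MHz.
106.9 MHz mod fs = 19.34 MHz.
19.34 MHz ≤ fs/2 = 21.89 MHz, appears at 19.34 MHz.
106.9 MHz and 150.68 MHz both map to 19.34 MHz.

106.9 MHz, 150.68 MHz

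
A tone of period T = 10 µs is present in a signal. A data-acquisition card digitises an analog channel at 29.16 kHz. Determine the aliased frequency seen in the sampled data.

T = 10 µs → f = 1/T = 100 kHz.
100 kHz mod fs = 12.52 kHz.
12.52 kHz ≤ fs/2 = 14.58 kHz, appears at 12.52 kHz.

12.52 kHz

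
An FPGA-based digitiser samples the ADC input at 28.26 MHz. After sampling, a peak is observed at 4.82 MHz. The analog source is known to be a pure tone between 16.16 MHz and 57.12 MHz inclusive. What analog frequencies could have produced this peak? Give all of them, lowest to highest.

23.44 MHz, 33.08 MHz, 51.7 MHz

Frequencies that alias to 4.82 MHz are k·fs ± 4.82 MHz for integer k ≥ 0.
k=0: 4.82 MHz.
k=1: 23.44 MHz, 33.08 MHz.
k=2: 51.7 MHz, 61.34 MHz.
k=3: 79.96 MHz, 89.6 MHz.
Within [16.16 MHz, 57.12 MHz]: 23.44 MHz, 33.08 MHz, 51.7 MHz.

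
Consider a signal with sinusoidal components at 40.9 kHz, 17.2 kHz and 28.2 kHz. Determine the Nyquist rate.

81.8 kHz

Highest-frequency component: 40.9 kHz.
Nyquist rate = 2 × 40.9 kHz = 81.8 kHz.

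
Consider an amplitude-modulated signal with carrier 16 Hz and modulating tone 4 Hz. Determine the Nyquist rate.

AM sidebands sit at fc ± fm = 12 Hz and 20 Hz.
Highest-frequency component: 20 Hz.
Nyquist rate = 2 × 20 Hz = 40 Hz.

40 Hz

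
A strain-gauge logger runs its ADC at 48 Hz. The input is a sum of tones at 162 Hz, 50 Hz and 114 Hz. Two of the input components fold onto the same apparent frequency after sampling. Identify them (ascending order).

fs/2 = 24 Hz.
162 Hz mod fs = 18 Hz.
18 Hz ≤ fs/2 = 24 Hz, appears at 18 Hz.
50 Hz mod fs = 2 Hz.
2 Hz ≤ fs/2 = 24 Hz, appears at 2 Hz.
114 Hz mod fs = 18 Hz.
18 Hz ≤ fs/2 = 24 Hz, appears at 18 Hz.
114 Hz and 162 Hz both map to 18 Hz.

114 Hz, 162 Hz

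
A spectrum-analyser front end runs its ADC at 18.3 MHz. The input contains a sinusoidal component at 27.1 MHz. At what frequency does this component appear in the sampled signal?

27.1 MHz mod fs = 8.8 MHz.
8.8 MHz ≤ fs/2 = 9.15 MHz, appears at 8.8 MHz.

8.8 MHz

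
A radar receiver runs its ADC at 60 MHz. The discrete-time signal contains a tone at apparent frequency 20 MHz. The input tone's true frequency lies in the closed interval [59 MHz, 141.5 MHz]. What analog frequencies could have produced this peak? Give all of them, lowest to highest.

Frequencies that alias to 20 MHz are k·fs ± 20 MHz for integer k ≥ 0.
k=0: 20 MHz.
k=1: 40 MHz, 80 MHz.
k=2: 100 MHz, 140 MHz.
k=3: 160 MHz, 200 MHz.
Within [59 MHz, 141.5 MHz]: 80 MHz, 100 MHz, 140 MHz.

80 MHz, 100 MHz, 140 MHz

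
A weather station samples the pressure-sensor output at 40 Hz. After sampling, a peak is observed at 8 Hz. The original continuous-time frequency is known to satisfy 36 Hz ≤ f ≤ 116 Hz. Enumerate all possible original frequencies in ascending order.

Frequencies that alias to 8 Hz are k·fs ± 8 Hz for integer k ≥ 0.
k=0: 8 Hz.
k=1: 32 Hz, 48 Hz.
k=2: 72 Hz, 88 Hz.
k=3: 112 Hz, 128 Hz.
k=4: 152 Hz, 168 Hz.
Within [36 Hz, 116 Hz]: 48 Hz, 72 Hz, 88 Hz, 112 Hz.

48 Hz, 72 Hz, 88 Hz, 112 Hz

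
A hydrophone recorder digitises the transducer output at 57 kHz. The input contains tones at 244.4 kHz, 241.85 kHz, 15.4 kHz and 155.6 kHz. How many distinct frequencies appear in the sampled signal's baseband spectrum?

fs/2 = 28.5 kHz.
244.4 kHz mod fs = 16.4 kHz.
16.4 kHz ≤ fs/2 = 28.5 kHz, appears at 16.4 kHz.
241.85 kHz mod fs = 13.85 kHz.
13.85 kHz ≤ fs/2 = 28.5 kHz, appears at 13.85 kHz.
15.4 kHz ≤ fs/2 = 28.5 kHz, passes unchanged.
155.6 kHz mod fs = 41.6 kHz.
41.6 kHz > fs/2 = 28.5 kHz, folds to fs − 41.6 kHz = 15.4 kHz.
Distinct values: {13.85 kHz, 15.4 kHz, 16.4 kHz} → 3.

3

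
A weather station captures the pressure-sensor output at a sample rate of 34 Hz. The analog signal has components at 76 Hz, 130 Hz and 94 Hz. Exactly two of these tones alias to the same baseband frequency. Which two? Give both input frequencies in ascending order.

76 Hz, 94 Hz

fs/2 = 17 Hz.
76 Hz mod fs = 8 Hz.
8 Hz ≤ fs/2 = 17 Hz, appears at 8 Hz.
130 Hz mod fs = 28 Hz.
28 Hz > fs/2 = 17 Hz, folds to fs − 28 Hz = 6 Hz.
94 Hz mod fs = 26 Hz.
26 Hz > fs/2 = 17 Hz, folds to fs − 26 Hz = 8 Hz.
76 Hz and 94 Hz both map to 8 Hz.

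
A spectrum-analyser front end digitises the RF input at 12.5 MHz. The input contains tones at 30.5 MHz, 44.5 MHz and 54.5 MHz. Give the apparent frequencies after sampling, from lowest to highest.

4.5 MHz, 5.5 MHz

fs/2 = 6.25 MHz.
30.5 MHz mod fs = 5.5 MHz.
5.5 MHz ≤ fs/2 = 6.25 MHz, appears at 5.5 MHz.
44.5 MHz mod fs = 7 MHz.
7 MHz > fs/2 = 6.25 MHz, folds to fs − 7 MHz = 5.5 MHz.
54.5 MHz mod fs = 4.5 MHz.
4.5 MHz ≤ fs/2 = 6.25 MHz, appears at 4.5 MHz.
Distinct values: {4.5 MHz, 5.5 MHz}.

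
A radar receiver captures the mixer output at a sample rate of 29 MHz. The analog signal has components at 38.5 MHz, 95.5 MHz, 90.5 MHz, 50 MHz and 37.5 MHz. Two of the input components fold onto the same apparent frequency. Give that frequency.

fs/2 = 14.5 MHz.
38.5 MHz mod fs = 9.5 MHz.
9.5 MHz ≤ fs/2 = 14.5 MHz, appears at 9.5 MHz.
95.5 MHz mod fs = 8.5 MHz.
8.5 MHz ≤ fs/2 = 14.5 MHz, appears at 8.5 MHz.
90.5 MHz mod fs = 3.5 MHz.
3.5 MHz ≤ fs/2 = 14.5 MHz, appears at 3.5 MHz.
50 MHz mod fs = 21 MHz.
21 MHz > fs/2 = 14.5 MHz, folds to fs − 21 MHz = 8 MHz.
37.5 MHz mod fs = 8.5 MHz.
8.5 MHz ≤ fs/2 = 14.5 MHz, appears at 8.5 MHz.
37.5 MHz and 95.5 MHz both map to 8.5 MHz.

8.5 MHz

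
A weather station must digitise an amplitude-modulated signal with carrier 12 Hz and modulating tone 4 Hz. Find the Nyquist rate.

32 Hz

AM sidebands sit at fc ± fm = 8 Hz and 16 Hz.
Highest-frequency component: 16 Hz.
Nyquist rate = 2 × 16 Hz = 32 Hz.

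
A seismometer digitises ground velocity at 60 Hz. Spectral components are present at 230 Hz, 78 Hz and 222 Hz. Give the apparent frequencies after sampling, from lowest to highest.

fs/2 = 30 Hz.
230 Hz mod fs = 50 Hz.
50 Hz > fs/2 = 30 Hz, folds to fs − 50 Hz = 10 Hz.
78 Hz mod fs = 18 Hz.
18 Hz ≤ fs/2 = 30 Hz, appears at 18 Hz.
222 Hz mod fs = 42 Hz.
42 Hz > fs/2 = 30 Hz, folds to fs − 42 Hz = 18 Hz.
Distinct values: {10 Hz, 18 Hz}.

10 Hz, 18 Hz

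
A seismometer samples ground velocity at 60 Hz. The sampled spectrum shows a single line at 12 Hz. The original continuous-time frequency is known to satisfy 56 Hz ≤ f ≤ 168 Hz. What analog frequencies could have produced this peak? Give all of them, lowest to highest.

72 Hz, 108 Hz, 132 Hz, 168 Hz

Frequencies that alias to 12 Hz are k·fs ± 12 Hz for integer k ≥ 0.
k=0: 12 Hz.
k=1: 48 Hz, 72 Hz.
k=2: 108 Hz, 132 Hz.
k=3: 168 Hz, 192 Hz.
k=4: 228 Hz, 252 Hz.
Within [56 Hz, 168 Hz]: 72 Hz, 108 Hz, 132 Hz, 168 Hz.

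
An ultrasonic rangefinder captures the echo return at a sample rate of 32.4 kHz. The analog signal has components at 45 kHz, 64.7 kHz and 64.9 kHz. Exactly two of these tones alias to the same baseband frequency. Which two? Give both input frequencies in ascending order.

fs/2 = 16.2 kHz.
45 kHz mod fs = 12.6 kHz.
12.6 kHz ≤ fs/2 = 16.2 kHz, appears at 12.6 kHz.
64.7 kHz mod fs = 32.3 kHz.
32.3 kHz > fs/2 = 16.2 kHz, folds to fs − 32.3 kHz = 0.1 kHz.
64.9 kHz mod fs = 0.1 kHz.
0.1 kHz ≤ fs/2 = 16.2 kHz, appears at 0.1 kHz.
64.7 kHz and 64.9 kHz both map to 0.1 kHz.

64.7 kHz, 64.9 kHz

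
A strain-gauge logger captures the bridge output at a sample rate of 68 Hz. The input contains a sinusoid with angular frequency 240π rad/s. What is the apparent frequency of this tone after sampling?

16 Hz

ω = 240π rad/s → f = ω/(2π) = 120 Hz.
120 Hz mod fs = 52 Hz.
52 Hz > fs/2 = 34 Hz, folds to fs − 52 Hz = 16 Hz.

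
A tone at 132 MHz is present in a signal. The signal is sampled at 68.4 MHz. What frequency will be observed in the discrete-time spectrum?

4.8 MHz

132 MHz mod fs = 63.6 MHz.
63.6 MHz > fs/2 = 34.2 MHz, folds to fs − 63.6 MHz = 4.8 MHz.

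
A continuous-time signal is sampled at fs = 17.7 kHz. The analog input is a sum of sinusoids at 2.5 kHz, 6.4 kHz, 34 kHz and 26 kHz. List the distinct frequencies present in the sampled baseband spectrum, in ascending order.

1.4 kHz, 2.5 kHz, 6.4 kHz, 8.3 kHz

fs/2 = 8.85 kHz.
2.5 kHz ≤ fs/2 = 8.85 kHz, passes unchanged.
6.4 kHz ≤ fs/2 = 8.85 kHz, passes unchanged.
34 kHz mod fs = 16.3 kHz.
16.3 kHz > fs/2 = 8.85 kHz, folds to fs − 16.3 kHz = 1.4 kHz.
26 kHz mod fs = 8.3 kHz.
8.3 kHz ≤ fs/2 = 8.85 kHz, appears at 8.3 kHz.
Distinct values: {1.4 kHz, 2.5 kHz, 6.4 kHz, 8.3 kHz}.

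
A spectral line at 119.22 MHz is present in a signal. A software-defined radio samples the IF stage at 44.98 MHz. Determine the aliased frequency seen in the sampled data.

15.72 MHz

119.22 MHz mod fs = 29.26 MHz.
29.26 MHz > fs/2 = 22.49 MHz, folds to fs − 29.26 MHz = 15.72 MHz.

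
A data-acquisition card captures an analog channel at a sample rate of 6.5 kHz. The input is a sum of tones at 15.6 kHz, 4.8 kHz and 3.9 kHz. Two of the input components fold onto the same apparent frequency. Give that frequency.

fs/2 = 3.25 kHz.
15.6 kHz mod fs = 2.6 kHz.
2.6 kHz ≤ fs/2 = 3.25 kHz, appears at 2.6 kHz.
4.8 kHz > fs/2 = 3.25 kHz, folds to fs − 4.8 kHz = 1.7 kHz.
3.9 kHz > fs/2 = 3.25 kHz, folds to fs − 3.9 kHz = 2.6 kHz.
3.9 kHz and 15.6 kHz both map to 2.6 kHz.

2.6 kHz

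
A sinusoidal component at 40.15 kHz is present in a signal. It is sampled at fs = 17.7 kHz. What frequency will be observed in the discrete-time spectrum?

40.15 kHz mod fs = 4.75 kHz.
4.75 kHz ≤ fs/2 = 8.85 kHz, appears at 4.75 kHz.

4.75 kHz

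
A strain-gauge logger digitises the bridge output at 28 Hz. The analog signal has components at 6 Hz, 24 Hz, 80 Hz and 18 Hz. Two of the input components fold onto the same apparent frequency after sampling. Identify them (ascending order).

24 Hz, 80 Hz

fs/2 = 14 Hz.
6 Hz ≤ fs/2 = 14 Hz, passes unchanged.
24 Hz > fs/2 = 14 Hz, folds to fs − 24 Hz = 4 Hz.
80 Hz mod fs = 24 Hz.
24 Hz > fs/2 = 14 Hz, folds to fs − 24 Hz = 4 Hz.
18 Hz > fs/2 = 14 Hz, folds to fs − 18 Hz = 10 Hz.
24 Hz and 80 Hz both map to 4 Hz.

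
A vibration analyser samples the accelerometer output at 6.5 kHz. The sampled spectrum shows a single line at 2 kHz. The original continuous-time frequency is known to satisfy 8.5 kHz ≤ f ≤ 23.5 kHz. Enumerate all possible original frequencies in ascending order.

Frequencies that alias to 2 kHz are k·fs ± 2 kHz for integer k ≥ 0.
k=0: 2 kHz.
k=1: 4.5 kHz, 8.5 kHz.
k=2: 11 kHz, 15 kHz.
k=3: 17.5 kHz, 21.5 kHz.
k=4: 24 kHz, 28 kHz.
Within [8.5 kHz, 23.5 kHz]: 8.5 kHz, 11 kHz, 15 kHz, 17.5 kHz, 21.5 kHz.

8.5 kHz, 11 kHz, 15 kHz, 17.5 kHz, 21.5 kHz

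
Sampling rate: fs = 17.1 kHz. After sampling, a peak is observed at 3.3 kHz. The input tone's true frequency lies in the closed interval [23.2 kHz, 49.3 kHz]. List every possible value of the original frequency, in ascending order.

30.9 kHz, 37.5 kHz, 48 kHz

Frequencies that alias to 3.3 kHz are k·fs ± 3.3 kHz for integer k ≥ 0.
k=0: 3.3 kHz.
k=1: 13.8 kHz, 20.4 kHz.
k=2: 30.9 kHz, 37.5 kHz.
k=3: 48 kHz, 54.6 kHz.
k=4: 65.1 kHz, 71.7 kHz.
Within [23.2 kHz, 49.3 kHz]: 30.9 kHz, 37.5 kHz, 48 kHz.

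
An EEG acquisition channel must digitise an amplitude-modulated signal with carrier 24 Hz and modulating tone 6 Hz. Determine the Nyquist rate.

60 Hz

AM sidebands sit at fc ± fm = 18 Hz and 30 Hz.
Highest-frequency component: 30 Hz.
Nyquist rate = 2 × 30 Hz = 60 Hz.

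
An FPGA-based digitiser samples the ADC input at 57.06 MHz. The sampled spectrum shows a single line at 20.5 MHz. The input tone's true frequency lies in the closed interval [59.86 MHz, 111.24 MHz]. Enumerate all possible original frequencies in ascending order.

77.56 MHz, 93.62 MHz

Frequencies that alias to 20.5 MHz are k·fs ± 20.5 MHz for integer k ≥ 0.
k=0: 20.5 MHz.
k=1: 36.56 MHz, 77.56 MHz.
k=2: 93.62 MHz, 134.62 MHz.
k=3: 150.68 MHz, 191.68 MHz.
Within [59.86 MHz, 111.24 MHz]: 77.56 MHz, 93.62 MHz.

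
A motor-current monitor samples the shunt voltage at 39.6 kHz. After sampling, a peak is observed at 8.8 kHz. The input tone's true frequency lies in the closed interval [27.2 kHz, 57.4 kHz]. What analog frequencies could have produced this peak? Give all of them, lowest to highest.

Frequencies that alias to 8.8 kHz are k·fs ± 8.8 kHz for integer k ≥ 0.
k=0: 8.8 kHz.
k=1: 30.8 kHz, 48.4 kHz.
k=2: 70.4 kHz, 88 kHz.
Within [27.2 kHz, 57.4 kHz]: 30.8 kHz, 48.4 kHz.

30.8 kHz, 48.4 kHz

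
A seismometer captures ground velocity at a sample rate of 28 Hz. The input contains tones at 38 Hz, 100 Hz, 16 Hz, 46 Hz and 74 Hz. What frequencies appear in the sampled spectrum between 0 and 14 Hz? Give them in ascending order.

10 Hz, 12 Hz

fs/2 = 14 Hz.
38 Hz mod fs = 10 Hz.
10 Hz ≤ fs/2 = 14 Hz, appears at 10 Hz.
100 Hz mod fs = 16 Hz.
16 Hz > fs/2 = 14 Hz, folds to fs − 16 Hz = 12 Hz.
16 Hz > fs/2 = 14 Hz, folds to fs − 16 Hz = 12 Hz.
46 Hz mod fs = 18 Hz.
18 Hz > fs/2 = 14 Hz, folds to fs − 18 Hz = 10 Hz.
74 Hz mod fs = 18 Hz.
18 Hz > fs/2 = 14 Hz, folds to fs − 18 Hz = 10 Hz.
Distinct values: {10 Hz, 12 Hz}.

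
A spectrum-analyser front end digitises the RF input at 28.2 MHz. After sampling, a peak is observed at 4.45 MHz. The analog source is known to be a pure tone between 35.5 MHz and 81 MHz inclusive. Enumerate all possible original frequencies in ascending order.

51.95 MHz, 60.85 MHz, 80.15 MHz

Frequencies that alias to 4.45 MHz are k·fs ± 4.45 MHz for integer k ≥ 0.
k=0: 4.45 MHz.
k=1: 23.75 MHz, 32.65 MHz.
k=2: 51.95 MHz, 60.85 MHz.
k=3: 80.15 MHz, 89.05 MHz.
k=4: 108.35 MHz, 117.25 MHz.
Within [35.5 MHz, 81 MHz]: 51.95 MHz, 60.85 MHz, 80.15 MHz.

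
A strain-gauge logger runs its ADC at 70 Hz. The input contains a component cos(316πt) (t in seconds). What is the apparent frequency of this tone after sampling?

ω = 316π rad/s → f = ω/(2π) = 158 Hz.
158 Hz mod fs = 18 Hz.
18 Hz ≤ fs/2 = 35 Hz, appears at 18 Hz.

18 Hz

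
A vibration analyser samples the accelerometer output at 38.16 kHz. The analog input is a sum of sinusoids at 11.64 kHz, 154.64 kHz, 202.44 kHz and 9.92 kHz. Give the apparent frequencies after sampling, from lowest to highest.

2 kHz, 9.92 kHz, 11.64 kHz

fs/2 = 19.08 kHz.
11.64 kHz ≤ fs/2 = 19.08 kHz, passes unchanged.
154.64 kHz mod fs = 2 kHz.
2 kHz ≤ fs/2 = 19.08 kHz, appears at 2 kHz.
202.44 kHz mod fs = 11.64 kHz.
11.64 kHz ≤ fs/2 = 19.08 kHz, appears at 11.64 kHz.
9.92 kHz ≤ fs/2 = 19.08 kHz, passes unchanged.
Distinct values: {2 kHz, 9.92 kHz, 11.64 kHz}.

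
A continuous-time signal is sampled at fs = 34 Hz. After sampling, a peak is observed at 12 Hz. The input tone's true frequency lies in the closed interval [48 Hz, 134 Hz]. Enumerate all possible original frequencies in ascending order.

Frequencies that alias to 12 Hz are k·fs ± 12 Hz for integer k ≥ 0.
k=0: 12 Hz.
k=1: 22 Hz, 46 Hz.
k=2: 56 Hz, 80 Hz.
k=3: 90 Hz, 114 Hz.
k=4: 124 Hz, 148 Hz.
k=5: 158 Hz, 182 Hz.
Within [48 Hz, 134 Hz]: 56 Hz, 80 Hz, 90 Hz, 114 Hz, 124 Hz.

56 Hz, 80 Hz, 90 Hz, 114 Hz, 124 Hz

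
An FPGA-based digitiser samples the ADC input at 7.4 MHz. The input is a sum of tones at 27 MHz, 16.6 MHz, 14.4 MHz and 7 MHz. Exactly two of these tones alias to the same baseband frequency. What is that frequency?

0.4 MHz

fs/2 = 3.7 MHz.
27 MHz mod fs = 4.8 MHz.
4.8 MHz > fs/2 = 3.7 MHz, folds to fs − 4.8 MHz = 2.6 MHz.
16.6 MHz mod fs = 1.8 MHz.
1.8 MHz ≤ fs/2 = 3.7 MHz, appears at 1.8 MHz.
14.4 MHz mod fs = 7 MHz.
7 MHz > fs/2 = 3.7 MHz, folds to fs − 7 MHz = 0.4 MHz.
7 MHz > fs/2 = 3.7 MHz, folds to fs − 7 MHz = 0.4 MHz.
7 MHz and 14.4 MHz both map to 0.4 MHz.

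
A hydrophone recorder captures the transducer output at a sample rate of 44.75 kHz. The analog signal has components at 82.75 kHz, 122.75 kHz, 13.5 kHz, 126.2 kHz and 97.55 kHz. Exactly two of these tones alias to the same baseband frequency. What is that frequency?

8.05 kHz

fs/2 = 22.375 kHz.
82.75 kHz mod fs = 38 kHz.
38 kHz > fs/2 = 22.375 kHz, folds to fs − 38 kHz = 6.75 kHz.
122.75 kHz mod fs = 33.25 kHz.
33.25 kHz > fs/2 = 22.375 kHz, folds to fs − 33.25 kHz = 11.5 kHz.
13.5 kHz ≤ fs/2 = 22.375 kHz, passes unchanged.
126.2 kHz mod fs = 36.7 kHz.
36.7 kHz > fs/2 = 22.375 kHz, folds to fs − 36.7 kHz = 8.05 kHz.
97.55 kHz mod fs = 8.05 kHz.
8.05 kHz ≤ fs/2 = 22.375 kHz, appears at 8.05 kHz.
97.55 kHz and 126.2 kHz both map to 8.05 kHz.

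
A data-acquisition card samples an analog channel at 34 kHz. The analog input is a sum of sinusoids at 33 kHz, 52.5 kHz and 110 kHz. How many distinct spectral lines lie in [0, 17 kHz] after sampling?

fs/2 = 17 kHz.
33 kHz > fs/2 = 17 kHz, folds to fs − 33 kHz = 1 kHz.
52.5 kHz mod fs = 18.5 kHz.
18.5 kHz > fs/2 = 17 kHz, folds to fs − 18.5 kHz = 15.5 kHz.
110 kHz mod fs = 8 kHz.
8 kHz ≤ fs/2 = 17 kHz, appears at 8 kHz.
Distinct values: {1 kHz, 8 kHz, 15.5 kHz} → 3.

3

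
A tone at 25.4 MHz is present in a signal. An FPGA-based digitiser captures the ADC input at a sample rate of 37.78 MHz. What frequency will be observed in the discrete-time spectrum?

12.38 MHz

25.4 MHz > fs/2 = 18.89 MHz, folds to fs − 25.4 MHz = 12.38 MHz.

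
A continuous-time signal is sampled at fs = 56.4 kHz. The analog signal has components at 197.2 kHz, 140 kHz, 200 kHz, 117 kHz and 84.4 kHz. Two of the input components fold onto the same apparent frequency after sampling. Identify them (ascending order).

84.4 kHz, 197.2 kHz

fs/2 = 28.2 kHz.
197.2 kHz mod fs = 28 kHz.
28 kHz ≤ fs/2 = 28.2 kHz, appears at 28 kHz.
140 kHz mod fs = 27.2 kHz.
27.2 kHz ≤ fs/2 = 28.2 kHz, appears at 27.2 kHz.
200 kHz mod fs = 30.8 kHz.
30.8 kHz > fs/2 = 28.2 kHz, folds to fs − 30.8 kHz = 25.6 kHz.
117 kHz mod fs = 4.2 kHz.
4.2 kHz ≤ fs/2 = 28.2 kHz, appears at 4.2 kHz.
84.4 kHz mod fs = 28 kHz.
28 kHz ≤ fs/2 = 28.2 kHz, appears at 28 kHz.
84.4 kHz and 197.2 kHz both map to 28 kHz.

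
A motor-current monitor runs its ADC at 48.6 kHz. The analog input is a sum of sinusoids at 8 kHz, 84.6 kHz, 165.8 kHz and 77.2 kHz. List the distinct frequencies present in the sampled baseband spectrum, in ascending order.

8 kHz, 12.6 kHz, 20 kHz

fs/2 = 24.3 kHz.
8 kHz ≤ fs/2 = 24.3 kHz, passes unchanged.
84.6 kHz mod fs = 36 kHz.
36 kHz > fs/2 = 24.3 kHz, folds to fs − 36 kHz = 12.6 kHz.
165.8 kHz mod fs = 20 kHz.
20 kHz ≤ fs/2 = 24.3 kHz, appears at 20 kHz.
77.2 kHz mod fs = 28.6 kHz.
28.6 kHz > fs/2 = 24.3 kHz, folds to fs − 28.6 kHz = 20 kHz.
Distinct values: {8 kHz, 12.6 kHz, 20 kHz}.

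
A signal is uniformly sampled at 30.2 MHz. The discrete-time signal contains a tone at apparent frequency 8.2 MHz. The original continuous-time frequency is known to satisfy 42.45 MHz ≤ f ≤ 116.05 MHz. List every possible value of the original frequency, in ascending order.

Frequencies that alias to 8.2 MHz are k·fs ± 8.2 MHz for integer k ≥ 0.
k=0: 8.2 MHz.
k=1: 22 MHz, 38.4 MHz.
k=2: 52.2 MHz, 68.6 MHz.
k=3: 82.4 MHz, 98.8 MHz.
k=4: 112.6 MHz, 129 MHz.
k=5: 142.8 MHz, 159.2 MHz.
Within [42.45 MHz, 116.05 MHz]: 52.2 MHz, 68.6 MHz, 82.4 MHz, 98.8 MHz, 112.6 MHz.

52.2 MHz, 68.6 MHz, 82.4 MHz, 98.8 MHz, 112.6 MHz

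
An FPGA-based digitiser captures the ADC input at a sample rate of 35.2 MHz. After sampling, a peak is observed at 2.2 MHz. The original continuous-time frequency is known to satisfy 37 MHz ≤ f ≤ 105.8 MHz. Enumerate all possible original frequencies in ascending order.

37.4 MHz, 68.2 MHz, 72.6 MHz, 103.4 MHz

Frequencies that alias to 2.2 MHz are k·fs ± 2.2 MHz for integer k ≥ 0.
k=0: 2.2 MHz.
k=1: 33 MHz, 37.4 MHz.
k=2: 68.2 MHz, 72.6 MHz.
k=3: 103.4 MHz, 107.8 MHz.
k=4: 138.6 MHz, 143 MHz.
Within [37 MHz, 105.8 MHz]: 37.4 MHz, 68.2 MHz, 72.6 MHz, 103.4 MHz.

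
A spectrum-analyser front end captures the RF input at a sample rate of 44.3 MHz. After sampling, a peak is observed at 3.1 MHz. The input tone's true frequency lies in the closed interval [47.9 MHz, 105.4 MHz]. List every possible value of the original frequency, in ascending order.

85.5 MHz, 91.7 MHz

Frequencies that alias to 3.1 MHz are k·fs ± 3.1 MHz for integer k ≥ 0.
k=0: 3.1 MHz.
k=1: 41.2 MHz, 47.4 MHz.
k=2: 85.5 MHz, 91.7 MHz.
k=3: 129.8 MHz, 136 MHz.
Within [47.9 MHz, 105.4 MHz]: 85.5 MHz, 91.7 MHz.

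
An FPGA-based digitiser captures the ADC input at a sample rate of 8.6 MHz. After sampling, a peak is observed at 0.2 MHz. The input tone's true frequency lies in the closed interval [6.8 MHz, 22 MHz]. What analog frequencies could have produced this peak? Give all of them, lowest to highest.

Frequencies that alias to 0.2 MHz are k·fs ± 0.2 MHz for integer k ≥ 0.
k=0: 0.2 MHz.
k=1: 8.4 MHz, 8.8 MHz.
k=2: 17 MHz, 17.4 MHz.
k=3: 25.6 MHz, 26 MHz.
Within [6.8 MHz, 22 MHz]: 8.4 MHz, 8.8 MHz, 17 MHz, 17.4 MHz.

8.4 MHz, 8.8 MHz, 17 MHz, 17.4 MHz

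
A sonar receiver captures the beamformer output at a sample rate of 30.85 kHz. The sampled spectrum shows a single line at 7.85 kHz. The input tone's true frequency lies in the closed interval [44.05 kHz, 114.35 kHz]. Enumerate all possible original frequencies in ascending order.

53.85 kHz, 69.55 kHz, 84.7 kHz, 100.4 kHz

Frequencies that alias to 7.85 kHz are k·fs ± 7.85 kHz for integer k ≥ 0.
k=0: 7.85 kHz.
k=1: 23 kHz, 38.7 kHz.
k=2: 53.85 kHz, 69.55 kHz.
k=3: 84.7 kHz, 100.4 kHz.
k=4: 115.55 kHz, 131.25 kHz.
Within [44.05 kHz, 114.35 kHz]: 53.85 kHz, 69.55 kHz, 84.7 kHz, 100.4 kHz.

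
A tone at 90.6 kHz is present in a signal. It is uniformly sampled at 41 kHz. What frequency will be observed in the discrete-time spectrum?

90.6 kHz mod fs = 8.6 kHz.
8.6 kHz ≤ fs/2 = 20.5 kHz, appears at 8.6 kHz.

8.6 kHz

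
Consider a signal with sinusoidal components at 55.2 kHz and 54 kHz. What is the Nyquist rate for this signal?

110.4 kHz

Highest-frequency component: 55.2 kHz.
Nyquist rate = 2 × 55.2 kHz = 110.4 kHz.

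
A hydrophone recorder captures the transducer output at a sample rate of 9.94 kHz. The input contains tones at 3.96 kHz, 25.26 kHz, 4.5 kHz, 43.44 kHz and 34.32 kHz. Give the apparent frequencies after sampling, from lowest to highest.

fs/2 = 4.97 kHz.
3.96 kHz ≤ fs/2 = 4.97 kHz, passes unchanged.
25.26 kHz mod fs = 5.38 kHz.
5.38 kHz > fs/2 = 4.97 kHz, folds to fs − 5.38 kHz = 4.56 kHz.
4.5 kHz ≤ fs/2 = 4.97 kHz, passes unchanged.
43.44 kHz mod fs = 3.68 kHz.
3.68 kHz ≤ fs/2 = 4.97 kHz, appears at 3.68 kHz.
34.32 kHz mod fs = 4.5 kHz.
4.5 kHz ≤ fs/2 = 4.97 kHz, appears at 4.5 kHz.
Distinct values: {3.68 kHz, 3.96 kHz, 4.5 kHz, 4.56 kHz}.

3.68 kHz, 3.96 kHz, 4.5 kHz, 4.56 kHz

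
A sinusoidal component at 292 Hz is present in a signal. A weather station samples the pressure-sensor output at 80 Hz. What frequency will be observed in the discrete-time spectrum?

292 Hz mod fs = 52 Hz.
52 Hz > fs/2 = 40 Hz, folds to fs − 52 Hz = 28 Hz.

28 Hz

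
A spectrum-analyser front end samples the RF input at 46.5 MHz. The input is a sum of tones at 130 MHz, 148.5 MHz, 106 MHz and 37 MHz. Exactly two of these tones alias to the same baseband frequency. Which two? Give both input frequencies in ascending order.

fs/2 = 23.25 MHz.
130 MHz mod fs = 37 MHz.
37 MHz > fs/2 = 23.25 MHz, folds to fs − 37 MHz = 9.5 MHz.
148.5 MHz mod fs = 9 MHz.
9 MHz ≤ fs/2 = 23.25 MHz, appears at 9 MHz.
106 MHz mod fs = 13 MHz.
13 MHz ≤ fs/2 = 23.25 MHz, appears at 13 MHz.
37 MHz > fs/2 = 23.25 MHz, folds to fs − 37 MHz = 9.5 MHz.
37 MHz and 130 MHz both map to 9.5 MHz.

37 MHz, 130 MHz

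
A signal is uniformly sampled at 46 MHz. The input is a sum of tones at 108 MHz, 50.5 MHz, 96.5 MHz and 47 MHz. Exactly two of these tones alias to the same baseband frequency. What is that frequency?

4.5 MHz

fs/2 = 23 MHz.
108 MHz mod fs = 16 MHz.
16 MHz ≤ fs/2 = 23 MHz, appears at 16 MHz.
50.5 MHz mod fs = 4.5 MHz.
4.5 MHz ≤ fs/2 = 23 MHz, appears at 4.5 MHz.
96.5 MHz mod fs = 4.5 MHz.
4.5 MHz ≤ fs/2 = 23 MHz, appears at 4.5 MHz.
47 MHz mod fs = 1 MHz.
1 MHz ≤ fs/2 = 23 MHz, appears at 1 MHz.
50.5 MHz and 96.5 MHz both map to 4.5 MHz.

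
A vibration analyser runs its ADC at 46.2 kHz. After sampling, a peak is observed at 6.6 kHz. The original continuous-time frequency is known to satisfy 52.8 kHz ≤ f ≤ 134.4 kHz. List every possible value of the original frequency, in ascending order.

52.8 kHz, 85.8 kHz, 99 kHz, 132 kHz

Frequencies that alias to 6.6 kHz are k·fs ± 6.6 kHz for integer k ≥ 0.
k=0: 6.6 kHz.
k=1: 39.6 kHz, 52.8 kHz.
k=2: 85.8 kHz, 99 kHz.
k=3: 132 kHz, 145.2 kHz.
k=4: 178.2 kHz, 191.4 kHz.
Within [52.8 kHz, 134.4 kHz]: 52.8 kHz, 85.8 kHz, 99 kHz, 132 kHz.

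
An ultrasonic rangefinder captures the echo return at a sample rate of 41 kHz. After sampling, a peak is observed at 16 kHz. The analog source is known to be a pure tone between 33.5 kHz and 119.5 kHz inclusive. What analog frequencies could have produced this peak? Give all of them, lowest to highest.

Frequencies that alias to 16 kHz are k·fs ± 16 kHz for integer k ≥ 0.
k=0: 16 kHz.
k=1: 25 kHz, 57 kHz.
k=2: 66 kHz, 98 kHz.
k=3: 107 kHz, 139 kHz.
k=4: 148 kHz, 180 kHz.
Within [33.5 kHz, 119.5 kHz]: 57 kHz, 66 kHz, 98 kHz, 107 kHz.

57 kHz, 66 kHz, 98 kHz, 107 kHz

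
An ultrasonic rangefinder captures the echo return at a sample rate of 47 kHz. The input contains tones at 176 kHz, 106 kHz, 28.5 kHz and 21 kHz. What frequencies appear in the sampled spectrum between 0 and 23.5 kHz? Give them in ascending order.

12 kHz, 18.5 kHz, 21 kHz

fs/2 = 23.5 kHz.
176 kHz mod fs = 35 kHz.
35 kHz > fs/2 = 23.5 kHz, folds to fs − 35 kHz = 12 kHz.
106 kHz mod fs = 12 kHz.
12 kHz ≤ fs/2 = 23.5 kHz, appears at 12 kHz.
28.5 kHz > fs/2 = 23.5 kHz, folds to fs − 28.5 kHz = 18.5 kHz.
21 kHz ≤ fs/2 = 23.5 kHz, passes unchanged.
Distinct values: {12 kHz, 18.5 kHz, 21 kHz}.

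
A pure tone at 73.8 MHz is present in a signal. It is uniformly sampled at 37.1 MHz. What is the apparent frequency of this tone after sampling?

73.8 MHz mod fs = 36.7 MHz.
36.7 MHz > fs/2 = 18.55 MHz, folds to fs − 36.7 MHz = 0.4 MHz.

0.4 MHz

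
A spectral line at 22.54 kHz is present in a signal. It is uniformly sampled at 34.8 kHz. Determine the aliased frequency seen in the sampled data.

12.26 kHz

22.54 kHz > fs/2 = 17.4 kHz, folds to fs − 22.54 kHz = 12.26 kHz.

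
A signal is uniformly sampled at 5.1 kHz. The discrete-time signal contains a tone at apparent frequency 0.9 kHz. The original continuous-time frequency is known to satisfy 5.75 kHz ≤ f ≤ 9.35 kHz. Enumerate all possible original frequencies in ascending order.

Frequencies that alias to 0.9 kHz are k·fs ± 0.9 kHz for integer k ≥ 0.
k=0: 0.9 kHz.
k=1: 4.2 kHz, 6 kHz.
k=2: 9.3 kHz, 11.1 kHz.
k=3: 14.4 kHz, 16.2 kHz.
Within [5.75 kHz, 9.35 kHz]: 6 kHz, 9.3 kHz.

6 kHz, 9.3 kHz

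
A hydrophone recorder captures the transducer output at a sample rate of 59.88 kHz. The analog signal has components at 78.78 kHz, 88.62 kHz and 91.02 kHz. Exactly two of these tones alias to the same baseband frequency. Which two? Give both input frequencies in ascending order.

88.62 kHz, 91.02 kHz

fs/2 = 29.94 kHz.
78.78 kHz mod fs = 18.9 kHz.
18.9 kHz ≤ fs/2 = 29.94 kHz, appears at 18.9 kHz.
88.62 kHz mod fs = 28.74 kHz.
28.74 kHz ≤ fs/2 = 29.94 kHz, appears at 28.74 kHz.
91.02 kHz mod fs = 31.14 kHz.
31.14 kHz > fs/2 = 29.94 kHz, folds to fs − 31.14 kHz = 28.74 kHz.
88.62 kHz and 91.02 kHz both map to 28.74 kHz.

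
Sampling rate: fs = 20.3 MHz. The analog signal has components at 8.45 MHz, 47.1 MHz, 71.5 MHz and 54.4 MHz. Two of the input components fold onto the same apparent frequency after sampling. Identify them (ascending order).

fs/2 = 10.15 MHz.
8.45 MHz ≤ fs/2 = 10.15 MHz, passes unchanged.
47.1 MHz mod fs = 6.5 MHz.
6.5 MHz ≤ fs/2 = 10.15 MHz, appears at 6.5 MHz.
71.5 MHz mod fs = 10.6 MHz.
10.6 MHz > fs/2 = 10.15 MHz, folds to fs − 10.6 MHz = 9.7 MHz.
54.4 MHz mod fs = 13.8 MHz.
13.8 MHz > fs/2 = 10.15 MHz, folds to fs − 13.8 MHz = 6.5 MHz.
47.1 MHz and 54.4 MHz both map to 6.5 MHz.

47.1 MHz, 54.4 MHz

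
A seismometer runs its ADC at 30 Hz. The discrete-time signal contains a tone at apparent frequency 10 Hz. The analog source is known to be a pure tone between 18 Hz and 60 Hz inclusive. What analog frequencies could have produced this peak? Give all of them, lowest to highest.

Frequencies that alias to 10 Hz are k·fs ± 10 Hz for integer k ≥ 0.
k=0: 10 Hz.
k=1: 20 Hz, 40 Hz.
k=2: 50 Hz, 70 Hz.
k=3: 80 Hz, 100 Hz.
Within [18 Hz, 60 Hz]: 20 Hz, 40 Hz, 50 Hz.

20 Hz, 40 Hz, 50 Hz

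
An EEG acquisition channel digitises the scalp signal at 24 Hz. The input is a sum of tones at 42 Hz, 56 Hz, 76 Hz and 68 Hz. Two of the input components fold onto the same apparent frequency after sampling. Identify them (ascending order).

68 Hz, 76 Hz

fs/2 = 12 Hz.
42 Hz mod fs = 18 Hz.
18 Hz > fs/2 = 12 Hz, folds to fs − 18 Hz = 6 Hz.
56 Hz mod fs = 8 Hz.
8 Hz ≤ fs/2 = 12 Hz, appears at 8 Hz.
76 Hz mod fs = 4 Hz.
4 Hz ≤ fs/2 = 12 Hz, appears at 4 Hz.
68 Hz mod fs = 20 Hz.
20 Hz > fs/2 = 12 Hz, folds to fs − 20 Hz = 4 Hz.
68 Hz and 76 Hz both map to 4 Hz.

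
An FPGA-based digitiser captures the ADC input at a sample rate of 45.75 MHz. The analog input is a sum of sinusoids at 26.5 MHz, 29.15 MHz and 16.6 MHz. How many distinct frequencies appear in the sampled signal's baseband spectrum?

2

fs/2 = 22.875 MHz.
26.5 MHz > fs/2 = 22.875 MHz, folds to fs − 26.5 MHz = 19.25 MHz.
29.15 MHz > fs/2 = 22.875 MHz, folds to fs − 29.15 MHz = 16.6 MHz.
16.6 MHz ≤ fs/2 = 22.875 MHz, passes unchanged.
Distinct values: {16.6 MHz, 19.25 MHz} → 2.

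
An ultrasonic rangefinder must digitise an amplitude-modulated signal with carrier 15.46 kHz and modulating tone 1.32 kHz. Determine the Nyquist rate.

33.56 kHz

AM sidebands sit at fc ± fm = 14.14 kHz and 16.78 kHz.
Highest-frequency component: 16.78 kHz.
Nyquist rate = 2 × 16.78 kHz = 33.56 kHz.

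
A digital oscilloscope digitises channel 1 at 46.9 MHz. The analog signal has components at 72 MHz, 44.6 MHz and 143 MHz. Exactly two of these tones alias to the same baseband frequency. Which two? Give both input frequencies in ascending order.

fs/2 = 23.45 MHz.
72 MHz mod fs = 25.1 MHz.
25.1 MHz > fs/2 = 23.45 MHz, folds to fs − 25.1 MHz = 21.8 MHz.
44.6 MHz > fs/2 = 23.45 MHz, folds to fs − 44.6 MHz = 2.3 MHz.
143 MHz mod fs = 2.3 MHz.
2.3 MHz ≤ fs/2 = 23.45 MHz, appears at 2.3 MHz.
44.6 MHz and 143 MHz both map to 2.3 MHz.

44.6 MHz, 143 MHz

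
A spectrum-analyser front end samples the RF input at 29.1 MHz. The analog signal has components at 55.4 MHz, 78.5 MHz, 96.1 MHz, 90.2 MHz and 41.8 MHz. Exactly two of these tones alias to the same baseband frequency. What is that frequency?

fs/2 = 14.55 MHz.
55.4 MHz mod fs = 26.3 MHz.
26.3 MHz > fs/2 = 14.55 MHz, folds to fs − 26.3 MHz = 2.8 MHz.
78.5 MHz mod fs = 20.3 MHz.
20.3 MHz > fs/2 = 14.55 MHz, folds to fs − 20.3 MHz = 8.8 MHz.
96.1 MHz mod fs = 8.8 MHz.
8.8 MHz ≤ fs/2 = 14.55 MHz, appears at 8.8 MHz.
90.2 MHz mod fs = 2.9 MHz.
2.9 MHz ≤ fs/2 = 14.55 MHz, appears at 2.9 MHz.
41.8 MHz mod fs = 12.7 MHz.
12.7 MHz ≤ fs/2 = 14.55 MHz, appears at 12.7 MHz.
78.5 MHz and 96.1 MHz both map to 8.8 MHz.

8.8 MHz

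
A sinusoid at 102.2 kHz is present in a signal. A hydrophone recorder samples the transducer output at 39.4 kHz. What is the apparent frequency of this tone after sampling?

102.2 kHz mod fs = 23.4 kHz.
23.4 kHz > fs/2 = 19.7 kHz, folds to fs − 23.4 kHz = 16 kHz.

16 kHz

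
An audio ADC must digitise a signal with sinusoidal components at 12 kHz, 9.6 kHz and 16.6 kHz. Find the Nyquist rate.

33.2 kHz

Highest-frequency component: 16.6 kHz.
Nyquist rate = 2 × 16.6 kHz = 33.2 kHz.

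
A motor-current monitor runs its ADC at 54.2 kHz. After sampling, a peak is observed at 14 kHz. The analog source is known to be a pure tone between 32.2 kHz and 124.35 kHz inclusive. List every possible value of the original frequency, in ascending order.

40.2 kHz, 68.2 kHz, 94.4 kHz, 122.4 kHz

Frequencies that alias to 14 kHz are k·fs ± 14 kHz for integer k ≥ 0.
k=0: 14 kHz.
k=1: 40.2 kHz, 68.2 kHz.
k=2: 94.4 kHz, 122.4 kHz.
k=3: 148.6 kHz, 176.6 kHz.
Within [32.2 kHz, 124.35 kHz]: 40.2 kHz, 68.2 kHz, 94.4 kHz, 122.4 kHz.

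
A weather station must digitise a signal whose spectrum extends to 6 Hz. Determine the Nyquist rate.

Nyquist rate = 2 × 6 Hz = 12 Hz.

12 Hz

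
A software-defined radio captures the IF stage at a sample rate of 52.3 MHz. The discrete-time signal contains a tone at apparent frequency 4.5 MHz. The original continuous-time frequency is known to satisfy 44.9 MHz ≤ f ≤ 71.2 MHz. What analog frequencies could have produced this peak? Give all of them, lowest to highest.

47.8 MHz, 56.8 MHz

Frequencies that alias to 4.5 MHz are k·fs ± 4.5 MHz for integer k ≥ 0.
k=0: 4.5 MHz.
k=1: 47.8 MHz, 56.8 MHz.
k=2: 100.1 MHz, 109.1 MHz.
Within [44.9 MHz, 71.2 MHz]: 47.8 MHz, 56.8 MHz.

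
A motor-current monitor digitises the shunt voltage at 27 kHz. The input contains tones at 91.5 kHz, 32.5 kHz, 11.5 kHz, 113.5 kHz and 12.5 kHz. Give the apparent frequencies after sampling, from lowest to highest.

fs/2 = 13.5 kHz.
91.5 kHz mod fs = 10.5 kHz.
10.5 kHz ≤ fs/2 = 13.5 kHz, appears at 10.5 kHz.
32.5 kHz mod fs = 5.5 kHz.
5.5 kHz ≤ fs/2 = 13.5 kHz, appears at 5.5 kHz.
11.5 kHz ≤ fs/2 = 13.5 kHz, passes unchanged.
113.5 kHz mod fs = 5.5 kHz.
5.5 kHz ≤ fs/2 = 13.5 kHz, appears at 5.5 kHz.
12.5 kHz ≤ fs/2 = 13.5 kHz, passes unchanged.
Distinct values: {5.5 kHz, 10.5 kHz, 11.5 kHz, 12.5 kHz}.

5.5 kHz, 10.5 kHz, 11.5 kHz, 12.5 kHz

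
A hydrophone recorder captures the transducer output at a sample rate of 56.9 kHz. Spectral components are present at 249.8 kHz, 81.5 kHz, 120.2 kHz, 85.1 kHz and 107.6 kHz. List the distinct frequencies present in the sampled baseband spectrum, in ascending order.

fs/2 = 28.45 kHz.
249.8 kHz mod fs = 22.2 kHz.
22.2 kHz ≤ fs/2 = 28.45 kHz, appears at 22.2 kHz.
81.5 kHz mod fs = 24.6 kHz.
24.6 kHz ≤ fs/2 = 28.45 kHz, appears at 24.6 kHz.
120.2 kHz mod fs = 6.4 kHz.
6.4 kHz ≤ fs/2 = 28.45 kHz, appears at 6.4 kHz.
85.1 kHz mod fs = 28.2 kHz.
28.2 kHz ≤ fs/2 = 28.45 kHz, appears at 28.2 kHz.
107.6 kHz mod fs = 50.7 kHz.
50.7 kHz > fs/2 = 28.45 kHz, folds to fs − 50.7 kHz = 6.2 kHz.
Distinct values: {6.2 kHz, 6.4 kHz, 22.2 kHz, 24.6 kHz, 28.2 kHz}.

6.2 kHz, 6.4 kHz, 22.2 kHz, 24.6 kHz, 28.2 kHz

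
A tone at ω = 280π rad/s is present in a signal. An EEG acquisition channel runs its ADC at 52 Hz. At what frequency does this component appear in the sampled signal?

ω = 280π rad/s → f = ω/(2π) = 140 Hz.
140 Hz mod fs = 36 Hz.
36 Hz > fs/2 = 26 Hz, folds to fs − 36 Hz = 16 Hz.

16 Hz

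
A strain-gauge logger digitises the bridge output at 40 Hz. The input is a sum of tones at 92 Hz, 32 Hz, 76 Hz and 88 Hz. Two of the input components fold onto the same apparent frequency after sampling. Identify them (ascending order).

32 Hz, 88 Hz

fs/2 = 20 Hz.
92 Hz mod fs = 12 Hz.
12 Hz ≤ fs/2 = 20 Hz, appears at 12 Hz.
32 Hz > fs/2 = 20 Hz, folds to fs − 32 Hz = 8 Hz.
76 Hz mod fs = 36 Hz.
36 Hz > fs/2 = 20 Hz, folds to fs − 36 Hz = 4 Hz.
88 Hz mod fs = 8 Hz.
8 Hz ≤ fs/2 = 20 Hz, appears at 8 Hz.
32 Hz and 88 Hz both map to 8 Hz.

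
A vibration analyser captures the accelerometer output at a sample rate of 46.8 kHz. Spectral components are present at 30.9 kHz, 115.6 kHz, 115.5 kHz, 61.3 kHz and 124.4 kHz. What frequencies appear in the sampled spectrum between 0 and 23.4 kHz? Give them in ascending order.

fs/2 = 23.4 kHz.
30.9 kHz > fs/2 = 23.4 kHz, folds to fs − 30.9 kHz = 15.9 kHz.
115.6 kHz mod fs = 22 kHz.
22 kHz ≤ fs/2 = 23.4 kHz, appears at 22 kHz.
115.5 kHz mod fs = 21.9 kHz.
21.9 kHz ≤ fs/2 = 23.4 kHz, appears at 21.9 kHz.
61.3 kHz mod fs = 14.5 kHz.
14.5 kHz ≤ fs/2 = 23.4 kHz, appears at 14.5 kHz.
124.4 kHz mod fs = 30.8 kHz.
30.8 kHz > fs/2 = 23.4 kHz, folds to fs − 30.8 kHz = 16 kHz.
Distinct values: {14.5 kHz, 15.9 kHz, 16 kHz, 21.9 kHz, 22 kHz}.

14.5 kHz, 15.9 kHz, 16 kHz, 21.9 kHz, 22 kHz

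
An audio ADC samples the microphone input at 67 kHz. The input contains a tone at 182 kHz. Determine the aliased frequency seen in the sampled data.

19 kHz

182 kHz mod fs = 48 kHz.
48 kHz > fs/2 = 33.5 kHz, folds to fs − 48 kHz = 19 kHz.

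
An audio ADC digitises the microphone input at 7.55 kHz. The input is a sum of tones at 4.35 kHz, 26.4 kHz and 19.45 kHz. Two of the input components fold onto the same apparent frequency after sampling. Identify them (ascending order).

fs/2 = 3.775 kHz.
4.35 kHz > fs/2 = 3.775 kHz, folds to fs − 4.35 kHz = 3.2 kHz.
26.4 kHz mod fs = 3.75 kHz.
3.75 kHz ≤ fs/2 = 3.775 kHz, appears at 3.75 kHz.
19.45 kHz mod fs = 4.35 kHz.
4.35 kHz > fs/2 = 3.775 kHz, folds to fs − 4.35 kHz = 3.2 kHz.
4.35 kHz and 19.45 kHz both map to 3.2 kHz.

4.35 kHz, 19.45 kHz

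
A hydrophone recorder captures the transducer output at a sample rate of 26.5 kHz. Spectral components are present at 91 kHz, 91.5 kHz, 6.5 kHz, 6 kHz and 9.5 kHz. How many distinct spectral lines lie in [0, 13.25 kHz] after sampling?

fs/2 = 13.25 kHz.
91 kHz mod fs = 11.5 kHz.
11.5 kHz ≤ fs/2 = 13.25 kHz, appears at 11.5 kHz.
91.5 kHz mod fs = 12 kHz.
12 kHz ≤ fs/2 = 13.25 kHz, appears at 12 kHz.
6.5 kHz ≤ fs/2 = 13.25 kHz, passes unchanged.
6 kHz ≤ fs/2 = 13.25 kHz, passes unchanged.
9.5 kHz ≤ fs/2 = 13.25 kHz, passes unchanged.
Distinct values: {6 kHz, 6.5 kHz, 9.5 kHz, 11.5 kHz, 12 kHz} → 5.

5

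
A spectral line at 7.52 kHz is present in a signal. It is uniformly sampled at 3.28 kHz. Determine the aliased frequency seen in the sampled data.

0.96 kHz

7.52 kHz mod fs = 0.96 kHz.
0.96 kHz ≤ fs/2 = 1.64 kHz, appears at 0.96 kHz.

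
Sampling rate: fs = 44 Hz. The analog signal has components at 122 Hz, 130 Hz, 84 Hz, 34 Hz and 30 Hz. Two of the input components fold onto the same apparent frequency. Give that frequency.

10 Hz

fs/2 = 22 Hz.
122 Hz mod fs = 34 Hz.
34 Hz > fs/2 = 22 Hz, folds to fs − 34 Hz = 10 Hz.
130 Hz mod fs = 42 Hz.
42 Hz > fs/2 = 22 Hz, folds to fs − 42 Hz = 2 Hz.
84 Hz mod fs = 40 Hz.
40 Hz > fs/2 = 22 Hz, folds to fs − 40 Hz = 4 Hz.
34 Hz > fs/2 = 22 Hz, folds to fs − 34 Hz = 10 Hz.
30 Hz > fs/2 = 22 Hz, folds to fs − 30 Hz = 14 Hz.
34 Hz and 122 Hz both map to 10 Hz.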